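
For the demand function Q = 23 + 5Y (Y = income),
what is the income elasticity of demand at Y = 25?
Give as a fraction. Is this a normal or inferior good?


dQ/dY = 5
At Y = 25: Q = 23 + 5*25 = 148
Ey = (dQ/dY)(Y/Q) = 5 * 25 / 148 = 125/148
Since Ey > 0, this is a normal good.

125/148 (normal good)


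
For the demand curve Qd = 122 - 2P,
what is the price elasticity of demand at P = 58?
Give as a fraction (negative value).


dQ/dP = -2
At P = 58: Q = 122 - 2*58 = 6
E = (dQ/dP)(P/Q) = (-2)(58/6) = -58/3

-58/3


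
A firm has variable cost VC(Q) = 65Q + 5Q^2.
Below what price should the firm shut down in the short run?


AVC(Q) = VC(Q)/Q = 65 + 5Q
AVC is increasing in Q, so minimum AVC is at Q -> 0+.
Min AVC = 65
The firm should shut down if P < 65.

65


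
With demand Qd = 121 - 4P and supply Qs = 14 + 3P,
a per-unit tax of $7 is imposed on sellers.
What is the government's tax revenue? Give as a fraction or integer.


With tax on sellers, new supply: Qs' = 14 + 3(P - 7)
= 3P - 7
New equilibrium quantity:
Q_new = 335/7
Tax revenue = tax * Q_new = 7 * 335/7 = 335

335


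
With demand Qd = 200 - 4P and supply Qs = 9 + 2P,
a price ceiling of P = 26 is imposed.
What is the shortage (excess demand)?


At P = 26:
Qd = 200 - 4*26 = 96
Qs = 9 + 2*26 = 61
Shortage = Qd - Qs = 96 - 61 = 35

35


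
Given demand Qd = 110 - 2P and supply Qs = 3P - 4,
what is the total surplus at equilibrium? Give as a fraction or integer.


Find equilibrium: 110 - 2P = 3P - 4
110 + 4 = 5P
P* = 114/5 = 114/5
Q* = 3*114/5 - 4 = 322/5
Inverse demand: P = 55 - Q/2, so P_max = 55
Inverse supply: P = 4/3 + Q/3, so P_min = 4/3
CS = (1/2) * 322/5 * (55 - 114/5) = 25921/25
PS = (1/2) * 322/5 * (114/5 - 4/3) = 51842/75
TS = CS + PS = 25921/25 + 51842/75 = 25921/15

25921/15


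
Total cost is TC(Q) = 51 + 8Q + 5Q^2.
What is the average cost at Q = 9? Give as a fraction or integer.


TC(9) = 51 + 8*9 + 5*9^2
TC(9) = 51 + 72 + 405 = 528
AC = TC/Q = 528/9 = 176/3

176/3


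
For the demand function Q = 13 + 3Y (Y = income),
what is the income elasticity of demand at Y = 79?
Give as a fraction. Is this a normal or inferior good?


dQ/dY = 3
At Y = 79: Q = 13 + 3*79 = 250
Ey = (dQ/dY)(Y/Q) = 3 * 79 / 250 = 237/250
Since Ey > 0, this is a normal good.

237/250 (normal good)


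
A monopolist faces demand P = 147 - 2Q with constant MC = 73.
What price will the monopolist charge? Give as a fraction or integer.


MR = 147 - 4Q
Set MR = MC: 147 - 4Q = 73
Q* = 37/2
Substitute into demand:
P* = 147 - 2*37/2 = 110

110


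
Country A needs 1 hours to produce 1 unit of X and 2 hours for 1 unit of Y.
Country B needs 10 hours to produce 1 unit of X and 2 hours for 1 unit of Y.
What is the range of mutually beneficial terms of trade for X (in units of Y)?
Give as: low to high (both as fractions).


Opportunity cost of X for Country A = hours_X / hours_Y = 1/2 = 1/2 units of Y
Opportunity cost of X for Country B = hours_X / hours_Y = 10/2 = 5 units of Y
Terms of trade must be between the two opportunity costs.
Range: 1/2 to 5

1/2 to 5


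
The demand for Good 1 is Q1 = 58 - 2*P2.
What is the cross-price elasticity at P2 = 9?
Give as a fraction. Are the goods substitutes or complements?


dQ1/dP2 = -2
At P2 = 9: Q1 = 58 - 2*9 = 40
Exy = (dQ1/dP2)(P2/Q1) = -2 * 9 / 40 = -9/20
Since Exy < 0, the goods are complements.

-9/20 (complements)


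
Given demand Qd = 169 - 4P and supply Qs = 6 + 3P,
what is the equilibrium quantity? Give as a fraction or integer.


First find equilibrium price:
169 - 4P = 6 + 3P
P* = 163/7 = 163/7
Then substitute into demand:
Q* = 169 - 4 * 163/7 = 531/7

531/7


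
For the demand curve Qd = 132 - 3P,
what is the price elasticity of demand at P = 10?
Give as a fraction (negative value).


dQ/dP = -3
At P = 10: Q = 132 - 3*10 = 102
E = (dQ/dP)(P/Q) = (-3)(10/102) = -5/17

-5/17


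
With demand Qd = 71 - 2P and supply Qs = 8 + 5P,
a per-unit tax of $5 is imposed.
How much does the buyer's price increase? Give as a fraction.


With a per-unit tax, the buyer's price increase depends on relative slopes.
Supply slope: d = 5, Demand slope: b = 2
Buyer's price increase = d * tax / (b + d)
= 5 * 5 / (2 + 5)
= 25 / 7 = 25/7

25/7


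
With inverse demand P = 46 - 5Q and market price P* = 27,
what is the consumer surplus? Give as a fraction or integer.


Maximum willingness to pay (at Q=0): P_max = 46
Quantity demanded at P* = 27:
Q* = (46 - 27)/5 = 19/5
CS = (1/2) * Q* * (P_max - P*)
CS = (1/2) * 19/5 * (46 - 27)
CS = (1/2) * 19/5 * 19 = 361/10

361/10


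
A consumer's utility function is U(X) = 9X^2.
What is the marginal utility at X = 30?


MU = dU/dX = 9*2*X^(2-1)
MU = 18*X^1
At X = 30:
MU = 18 * 30^1
MU = 18 * 30 = 540

540


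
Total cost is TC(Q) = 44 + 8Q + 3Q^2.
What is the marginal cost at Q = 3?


MC = dTC/dQ = 8 + 2*3*Q
At Q = 3:
MC = 8 + 6*3
MC = 8 + 18 = 26

26


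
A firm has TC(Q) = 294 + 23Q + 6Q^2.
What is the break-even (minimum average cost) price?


AC(Q) = 294/Q + 23 + 6Q
To minimize: dAC/dQ = -294/Q^2 + 6 = 0
Q^2 = 294/6 = 49
Q* = 7
Min AC = 294/7 + 23 + 6*7
Min AC = 42 + 23 + 42 = 107

107


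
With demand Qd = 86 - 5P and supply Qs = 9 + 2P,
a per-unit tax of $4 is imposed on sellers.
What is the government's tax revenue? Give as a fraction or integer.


With tax on sellers, new supply: Qs' = 9 + 2(P - 4)
= 1 + 2P
New equilibrium quantity:
Q_new = 177/7
Tax revenue = tax * Q_new = 4 * 177/7 = 708/7

708/7


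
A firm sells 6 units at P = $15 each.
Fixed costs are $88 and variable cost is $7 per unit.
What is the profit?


Total Revenue = P * Q = 15 * 6 = $90
Total Cost = FC + VC*Q = 88 + 7*6 = $130
Profit = TR - TC = 90 - 130 = $-40

$-40


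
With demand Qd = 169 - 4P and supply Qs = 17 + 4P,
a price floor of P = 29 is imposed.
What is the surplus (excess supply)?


At P = 29:
Qd = 169 - 4*29 = 53
Qs = 17 + 4*29 = 133
Surplus = Qs - Qd = 133 - 53 = 80

80


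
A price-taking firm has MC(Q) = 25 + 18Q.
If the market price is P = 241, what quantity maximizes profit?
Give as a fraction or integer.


In perfect competition, profit is maximized where P = MC.
241 = 25 + 18Q
216 = 18Q
Q* = 216/18 = 12

12


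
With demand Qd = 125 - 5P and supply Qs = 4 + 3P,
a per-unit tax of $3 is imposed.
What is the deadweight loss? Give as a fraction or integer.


Pre-tax equilibrium quantity: Q* = 395/8
Post-tax equilibrium quantity: Q_tax = 175/4
Reduction in quantity: Q* - Q_tax = 45/8
DWL = (1/2) * tax * (Q* - Q_tax)
DWL = (1/2) * 3 * 45/8 = 135/16

135/16


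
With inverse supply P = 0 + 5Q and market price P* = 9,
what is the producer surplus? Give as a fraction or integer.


Minimum supply price (at Q=0): P_min = 0
Quantity supplied at P* = 9:
Q* = (9 - 0)/5 = 9/5
PS = (1/2) * Q* * (P* - P_min)
PS = (1/2) * 9/5 * (9 - 0)
PS = (1/2) * 9/5 * 9 = 81/10

81/10


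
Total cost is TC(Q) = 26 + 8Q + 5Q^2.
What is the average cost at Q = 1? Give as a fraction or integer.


TC(1) = 26 + 8*1 + 5*1^2
TC(1) = 26 + 8 + 5 = 39
AC = TC/Q = 39/1 = 39

39


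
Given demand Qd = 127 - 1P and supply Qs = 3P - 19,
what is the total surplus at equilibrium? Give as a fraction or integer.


Find equilibrium: 127 - 1P = 3P - 19
127 + 19 = 4P
P* = 146/4 = 73/2
Q* = 3*73/2 - 19 = 181/2
Inverse demand: P = 127 - Q/1, so P_max = 127
Inverse supply: P = 19/3 + Q/3, so P_min = 19/3
CS = (1/2) * 181/2 * (127 - 73/2) = 32761/8
PS = (1/2) * 181/2 * (73/2 - 19/3) = 32761/24
TS = CS + PS = 32761/8 + 32761/24 = 32761/6

32761/6


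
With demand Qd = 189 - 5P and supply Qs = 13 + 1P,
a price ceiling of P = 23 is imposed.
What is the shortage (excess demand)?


At P = 23:
Qd = 189 - 5*23 = 74
Qs = 13 + 1*23 = 36
Shortage = Qd - Qs = 74 - 36 = 38

38


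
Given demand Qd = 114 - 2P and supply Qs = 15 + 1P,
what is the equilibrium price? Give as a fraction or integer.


At equilibrium, Qd = Qs.
114 - 2P = 15 + 1P
114 - 15 = 2P + 1P
99 = 3P
P* = 99/3 = 33

33


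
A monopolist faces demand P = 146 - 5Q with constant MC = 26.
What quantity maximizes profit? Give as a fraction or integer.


TR = P*Q = (146 - 5Q)Q = 146Q - 5Q^2
MR = dTR/dQ = 146 - 10Q
Set MR = MC:
146 - 10Q = 26
120 = 10Q
Q* = 120/10 = 12

12


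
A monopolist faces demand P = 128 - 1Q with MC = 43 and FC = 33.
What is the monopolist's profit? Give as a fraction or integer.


MR = MC: 128 - 2Q = 43
Q* = 85/2
P* = 128 - 1*85/2 = 171/2
Profit = (P* - MC)*Q* - FC
= (171/2 - 43)*85/2 - 33
= 85/2*85/2 - 33
= 7225/4 - 33 = 7093/4

7093/4


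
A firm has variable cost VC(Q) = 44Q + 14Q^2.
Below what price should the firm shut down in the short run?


AVC(Q) = VC(Q)/Q = 44 + 14Q
AVC is increasing in Q, so minimum AVC is at Q -> 0+.
Min AVC = 44
The firm should shut down if P < 44.

44


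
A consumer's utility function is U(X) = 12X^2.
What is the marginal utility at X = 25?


MU = dU/dX = 12*2*X^(2-1)
MU = 24*X^1
At X = 25:
MU = 24 * 25^1
MU = 24 * 25 = 600

600


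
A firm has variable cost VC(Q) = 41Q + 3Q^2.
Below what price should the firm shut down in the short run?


AVC(Q) = VC(Q)/Q = 41 + 3Q
AVC is increasing in Q, so minimum AVC is at Q -> 0+.
Min AVC = 41
The firm should shut down if P < 41.

41


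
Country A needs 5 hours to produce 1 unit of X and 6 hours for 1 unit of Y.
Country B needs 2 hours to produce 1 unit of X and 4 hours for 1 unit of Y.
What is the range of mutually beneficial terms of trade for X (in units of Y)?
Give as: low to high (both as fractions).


Opportunity cost of X for Country A = hours_X / hours_Y = 5/6 = 5/6 units of Y
Opportunity cost of X for Country B = hours_X / hours_Y = 2/4 = 1/2 units of Y
Terms of trade must be between the two opportunity costs.
Range: 1/2 to 5/6

1/2 to 5/6


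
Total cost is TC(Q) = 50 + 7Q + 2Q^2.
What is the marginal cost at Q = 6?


MC = dTC/dQ = 7 + 2*2*Q
At Q = 6:
MC = 7 + 4*6
MC = 7 + 24 = 31

31


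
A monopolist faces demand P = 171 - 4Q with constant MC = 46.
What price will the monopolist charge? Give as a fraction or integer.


MR = 171 - 8Q
Set MR = MC: 171 - 8Q = 46
Q* = 125/8
Substitute into demand:
P* = 171 - 4*125/8 = 217/2

217/2


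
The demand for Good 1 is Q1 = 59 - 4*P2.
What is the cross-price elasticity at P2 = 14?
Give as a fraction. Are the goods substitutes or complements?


dQ1/dP2 = -4
At P2 = 14: Q1 = 59 - 4*14 = 3
Exy = (dQ1/dP2)(P2/Q1) = -4 * 14 / 3 = -56/3
Since Exy < 0, the goods are complements.

-56/3 (complements)


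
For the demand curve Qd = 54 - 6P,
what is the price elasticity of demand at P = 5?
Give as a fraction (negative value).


dQ/dP = -6
At P = 5: Q = 54 - 6*5 = 24
E = (dQ/dP)(P/Q) = (-6)(5/24) = -5/4

-5/4


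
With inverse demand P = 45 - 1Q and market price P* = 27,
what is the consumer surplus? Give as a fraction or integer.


Maximum willingness to pay (at Q=0): P_max = 45
Quantity demanded at P* = 27:
Q* = (45 - 27)/1 = 18
CS = (1/2) * Q* * (P_max - P*)
CS = (1/2) * 18 * (45 - 27)
CS = (1/2) * 18 * 18 = 162

162


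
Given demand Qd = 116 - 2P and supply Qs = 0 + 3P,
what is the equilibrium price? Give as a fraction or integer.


At equilibrium, Qd = Qs.
116 - 2P = 0 + 3P
116 - 0 = 2P + 3P
116 = 5P
P* = 116/5 = 116/5

116/5


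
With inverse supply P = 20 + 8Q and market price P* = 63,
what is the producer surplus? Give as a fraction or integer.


Minimum supply price (at Q=0): P_min = 20
Quantity supplied at P* = 63:
Q* = (63 - 20)/8 = 43/8
PS = (1/2) * Q* * (P* - P_min)
PS = (1/2) * 43/8 * (63 - 20)
PS = (1/2) * 43/8 * 43 = 1849/16

1849/16


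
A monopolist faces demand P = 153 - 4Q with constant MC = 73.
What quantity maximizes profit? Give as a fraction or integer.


TR = P*Q = (153 - 4Q)Q = 153Q - 4Q^2
MR = dTR/dQ = 153 - 8Q
Set MR = MC:
153 - 8Q = 73
80 = 8Q
Q* = 80/8 = 10

10


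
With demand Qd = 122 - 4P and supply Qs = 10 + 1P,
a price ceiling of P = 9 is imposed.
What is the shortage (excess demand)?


At P = 9:
Qd = 122 - 4*9 = 86
Qs = 10 + 1*9 = 19
Shortage = Qd - Qs = 86 - 19 = 67

67


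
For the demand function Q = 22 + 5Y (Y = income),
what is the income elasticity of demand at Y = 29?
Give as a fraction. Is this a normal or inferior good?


dQ/dY = 5
At Y = 29: Q = 22 + 5*29 = 167
Ey = (dQ/dY)(Y/Q) = 5 * 29 / 167 = 145/167
Since Ey > 0, this is a normal good.

145/167 (normal good)


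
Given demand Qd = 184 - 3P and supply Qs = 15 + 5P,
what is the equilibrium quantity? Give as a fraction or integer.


First find equilibrium price:
184 - 3P = 15 + 5P
P* = 169/8 = 169/8
Then substitute into demand:
Q* = 184 - 3 * 169/8 = 965/8

965/8


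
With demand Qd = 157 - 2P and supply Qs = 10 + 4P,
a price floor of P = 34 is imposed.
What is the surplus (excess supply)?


At P = 34:
Qd = 157 - 2*34 = 89
Qs = 10 + 4*34 = 146
Surplus = Qs - Qd = 146 - 89 = 57

57


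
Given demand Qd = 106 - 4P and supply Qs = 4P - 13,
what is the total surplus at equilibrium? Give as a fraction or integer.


Find equilibrium: 106 - 4P = 4P - 13
106 + 13 = 8P
P* = 119/8 = 119/8
Q* = 4*119/8 - 13 = 93/2
Inverse demand: P = 53/2 - Q/4, so P_max = 53/2
Inverse supply: P = 13/4 + Q/4, so P_min = 13/4
CS = (1/2) * 93/2 * (53/2 - 119/8) = 8649/32
PS = (1/2) * 93/2 * (119/8 - 13/4) = 8649/32
TS = CS + PS = 8649/32 + 8649/32 = 8649/16

8649/16


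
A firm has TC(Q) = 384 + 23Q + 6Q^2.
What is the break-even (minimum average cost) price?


AC(Q) = 384/Q + 23 + 6Q
To minimize: dAC/dQ = -384/Q^2 + 6 = 0
Q^2 = 384/6 = 64
Q* = 8
Min AC = 384/8 + 23 + 6*8
Min AC = 48 + 23 + 48 = 119

119


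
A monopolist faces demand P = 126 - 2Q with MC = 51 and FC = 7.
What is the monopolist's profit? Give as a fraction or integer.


MR = MC: 126 - 4Q = 51
Q* = 75/4
P* = 126 - 2*75/4 = 177/2
Profit = (P* - MC)*Q* - FC
= (177/2 - 51)*75/4 - 7
= 75/2*75/4 - 7
= 5625/8 - 7 = 5569/8

5569/8


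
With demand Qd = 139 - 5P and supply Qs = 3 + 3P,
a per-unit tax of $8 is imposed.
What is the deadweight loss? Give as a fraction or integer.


Pre-tax equilibrium quantity: Q* = 54
Post-tax equilibrium quantity: Q_tax = 39
Reduction in quantity: Q* - Q_tax = 15
DWL = (1/2) * tax * (Q* - Q_tax)
DWL = (1/2) * 8 * 15 = 60

60


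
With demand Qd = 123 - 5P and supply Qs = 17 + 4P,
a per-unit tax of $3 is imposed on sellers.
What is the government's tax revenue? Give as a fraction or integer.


With tax on sellers, new supply: Qs' = 17 + 4(P - 3)
= 5 + 4P
New equilibrium quantity:
Q_new = 517/9
Tax revenue = tax * Q_new = 3 * 517/9 = 517/3

517/3


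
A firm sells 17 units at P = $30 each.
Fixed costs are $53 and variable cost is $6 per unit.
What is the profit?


Total Revenue = P * Q = 30 * 17 = $510
Total Cost = FC + VC*Q = 53 + 6*17 = $155
Profit = TR - TC = 510 - 155 = $355

$355


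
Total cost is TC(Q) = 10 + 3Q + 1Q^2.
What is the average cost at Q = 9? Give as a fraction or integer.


TC(9) = 10 + 3*9 + 1*9^2
TC(9) = 10 + 27 + 81 = 118
AC = TC/Q = 118/9 = 118/9

118/9


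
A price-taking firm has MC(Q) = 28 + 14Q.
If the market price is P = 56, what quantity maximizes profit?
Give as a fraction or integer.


In perfect competition, profit is maximized where P = MC.
56 = 28 + 14Q
28 = 14Q
Q* = 28/14 = 2

2


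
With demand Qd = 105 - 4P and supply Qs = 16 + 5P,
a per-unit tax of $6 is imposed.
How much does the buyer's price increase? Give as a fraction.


With a per-unit tax, the buyer's price increase depends on relative slopes.
Supply slope: d = 5, Demand slope: b = 4
Buyer's price increase = d * tax / (b + d)
= 5 * 6 / (4 + 5)
= 30 / 9 = 10/3

10/3


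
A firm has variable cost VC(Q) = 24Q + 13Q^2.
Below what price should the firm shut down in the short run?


AVC(Q) = VC(Q)/Q = 24 + 13Q
AVC is increasing in Q, so minimum AVC is at Q -> 0+.
Min AVC = 24
The firm should shut down if P < 24.

24


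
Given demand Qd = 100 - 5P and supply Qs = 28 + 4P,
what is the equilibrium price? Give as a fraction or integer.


At equilibrium, Qd = Qs.
100 - 5P = 28 + 4P
100 - 28 = 5P + 4P
72 = 9P
P* = 72/9 = 8

8


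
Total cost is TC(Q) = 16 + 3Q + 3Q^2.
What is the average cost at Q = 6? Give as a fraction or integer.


TC(6) = 16 + 3*6 + 3*6^2
TC(6) = 16 + 18 + 108 = 142
AC = TC/Q = 142/6 = 71/3

71/3


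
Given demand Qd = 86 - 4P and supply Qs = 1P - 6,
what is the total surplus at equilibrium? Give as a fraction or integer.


Find equilibrium: 86 - 4P = 1P - 6
86 + 6 = 5P
P* = 92/5 = 92/5
Q* = 1*92/5 - 6 = 62/5
Inverse demand: P = 43/2 - Q/4, so P_max = 43/2
Inverse supply: P = 6 + Q/1, so P_min = 6
CS = (1/2) * 62/5 * (43/2 - 92/5) = 961/50
PS = (1/2) * 62/5 * (92/5 - 6) = 1922/25
TS = CS + PS = 961/50 + 1922/25 = 961/10

961/10


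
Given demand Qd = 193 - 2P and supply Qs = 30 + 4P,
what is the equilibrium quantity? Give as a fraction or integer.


First find equilibrium price:
193 - 2P = 30 + 4P
P* = 163/6 = 163/6
Then substitute into demand:
Q* = 193 - 2 * 163/6 = 416/3

416/3


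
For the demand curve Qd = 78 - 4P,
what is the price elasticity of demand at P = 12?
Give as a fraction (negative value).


dQ/dP = -4
At P = 12: Q = 78 - 4*12 = 30
E = (dQ/dP)(P/Q) = (-4)(12/30) = -8/5

-8/5


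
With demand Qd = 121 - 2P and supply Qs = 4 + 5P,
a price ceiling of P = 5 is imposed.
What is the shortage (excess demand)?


At P = 5:
Qd = 121 - 2*5 = 111
Qs = 4 + 5*5 = 29
Shortage = Qd - Qs = 111 - 29 = 82

82


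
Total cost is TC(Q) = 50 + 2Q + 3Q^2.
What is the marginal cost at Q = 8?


MC = dTC/dQ = 2 + 2*3*Q
At Q = 8:
MC = 2 + 6*8
MC = 2 + 48 = 50

50


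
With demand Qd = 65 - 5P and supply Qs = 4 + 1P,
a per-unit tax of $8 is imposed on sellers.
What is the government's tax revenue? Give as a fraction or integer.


With tax on sellers, new supply: Qs' = 4 + 1(P - 8)
= 1P - 4
New equilibrium quantity:
Q_new = 15/2
Tax revenue = tax * Q_new = 8 * 15/2 = 60

60


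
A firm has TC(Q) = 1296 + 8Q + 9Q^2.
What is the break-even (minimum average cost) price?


AC(Q) = 1296/Q + 8 + 9Q
To minimize: dAC/dQ = -1296/Q^2 + 9 = 0
Q^2 = 1296/9 = 144
Q* = 12
Min AC = 1296/12 + 8 + 9*12
Min AC = 108 + 8 + 108 = 224

224


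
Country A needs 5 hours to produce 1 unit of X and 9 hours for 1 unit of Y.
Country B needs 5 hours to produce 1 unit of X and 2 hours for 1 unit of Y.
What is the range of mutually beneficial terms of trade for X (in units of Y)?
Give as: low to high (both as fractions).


Opportunity cost of X for Country A = hours_X / hours_Y = 5/9 = 5/9 units of Y
Opportunity cost of X for Country B = hours_X / hours_Y = 5/2 = 5/2 units of Y
Terms of trade must be between the two opportunity costs.
Range: 5/9 to 5/2

5/9 to 5/2


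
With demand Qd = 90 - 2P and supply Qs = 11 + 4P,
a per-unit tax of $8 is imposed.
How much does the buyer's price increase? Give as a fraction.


With a per-unit tax, the buyer's price increase depends on relative slopes.
Supply slope: d = 4, Demand slope: b = 2
Buyer's price increase = d * tax / (b + d)
= 4 * 8 / (2 + 4)
= 32 / 6 = 16/3

16/3


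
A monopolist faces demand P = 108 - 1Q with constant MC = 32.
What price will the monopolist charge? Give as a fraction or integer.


MR = 108 - 2Q
Set MR = MC: 108 - 2Q = 32
Q* = 38
Substitute into demand:
P* = 108 - 1*38 = 70

70


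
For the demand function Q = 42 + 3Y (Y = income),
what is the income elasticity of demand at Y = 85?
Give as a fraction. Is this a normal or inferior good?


dQ/dY = 3
At Y = 85: Q = 42 + 3*85 = 297
Ey = (dQ/dY)(Y/Q) = 3 * 85 / 297 = 85/99
Since Ey > 0, this is a normal good.

85/99 (normal good)


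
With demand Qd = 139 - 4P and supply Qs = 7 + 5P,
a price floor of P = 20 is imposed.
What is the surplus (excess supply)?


At P = 20:
Qd = 139 - 4*20 = 59
Qs = 7 + 5*20 = 107
Surplus = Qs - Qd = 107 - 59 = 48

48


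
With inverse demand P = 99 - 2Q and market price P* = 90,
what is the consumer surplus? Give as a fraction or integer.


Maximum willingness to pay (at Q=0): P_max = 99
Quantity demanded at P* = 90:
Q* = (99 - 90)/2 = 9/2
CS = (1/2) * Q* * (P_max - P*)
CS = (1/2) * 9/2 * (99 - 90)
CS = (1/2) * 9/2 * 9 = 81/4

81/4


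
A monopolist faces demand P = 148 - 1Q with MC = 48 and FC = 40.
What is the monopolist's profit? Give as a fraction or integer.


MR = MC: 148 - 2Q = 48
Q* = 50
P* = 148 - 1*50 = 98
Profit = (P* - MC)*Q* - FC
= (98 - 48)*50 - 40
= 50*50 - 40
= 2500 - 40 = 2460

2460


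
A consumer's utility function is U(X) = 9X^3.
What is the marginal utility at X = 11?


MU = dU/dX = 9*3*X^(3-1)
MU = 27*X^2
At X = 11:
MU = 27 * 11^2
MU = 27 * 121 = 3267

3267


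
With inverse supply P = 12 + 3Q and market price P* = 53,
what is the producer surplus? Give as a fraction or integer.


Minimum supply price (at Q=0): P_min = 12
Quantity supplied at P* = 53:
Q* = (53 - 12)/3 = 41/3
PS = (1/2) * Q* * (P* - P_min)
PS = (1/2) * 41/3 * (53 - 12)
PS = (1/2) * 41/3 * 41 = 1681/6

1681/6


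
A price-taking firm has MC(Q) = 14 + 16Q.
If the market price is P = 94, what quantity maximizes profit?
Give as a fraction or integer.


In perfect competition, profit is maximized where P = MC.
94 = 14 + 16Q
80 = 16Q
Q* = 80/16 = 5

5


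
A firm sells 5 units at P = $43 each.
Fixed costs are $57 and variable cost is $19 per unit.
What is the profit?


Total Revenue = P * Q = 43 * 5 = $215
Total Cost = FC + VC*Q = 57 + 19*5 = $152
Profit = TR - TC = 215 - 152 = $63

$63


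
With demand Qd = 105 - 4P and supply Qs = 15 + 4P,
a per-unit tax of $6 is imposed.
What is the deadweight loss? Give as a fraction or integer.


Pre-tax equilibrium quantity: Q* = 60
Post-tax equilibrium quantity: Q_tax = 48
Reduction in quantity: Q* - Q_tax = 12
DWL = (1/2) * tax * (Q* - Q_tax)
DWL = (1/2) * 6 * 12 = 36

36


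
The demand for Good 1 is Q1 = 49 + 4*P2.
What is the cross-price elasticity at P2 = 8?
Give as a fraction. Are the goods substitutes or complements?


dQ1/dP2 = 4
At P2 = 8: Q1 = 49 + 4*8 = 81
Exy = (dQ1/dP2)(P2/Q1) = 4 * 8 / 81 = 32/81
Since Exy > 0, the goods are substitutes.

32/81 (substitutes)


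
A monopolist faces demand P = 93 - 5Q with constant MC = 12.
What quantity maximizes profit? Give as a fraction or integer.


TR = P*Q = (93 - 5Q)Q = 93Q - 5Q^2
MR = dTR/dQ = 93 - 10Q
Set MR = MC:
93 - 10Q = 12
81 = 10Q
Q* = 81/10 = 81/10

81/10


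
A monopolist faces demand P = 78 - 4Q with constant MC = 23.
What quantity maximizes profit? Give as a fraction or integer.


TR = P*Q = (78 - 4Q)Q = 78Q - 4Q^2
MR = dTR/dQ = 78 - 8Q
Set MR = MC:
78 - 8Q = 23
55 = 8Q
Q* = 55/8 = 55/8

55/8


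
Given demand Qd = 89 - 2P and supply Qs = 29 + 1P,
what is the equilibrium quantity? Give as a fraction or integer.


First find equilibrium price:
89 - 2P = 29 + 1P
P* = 60/3 = 20
Then substitute into demand:
Q* = 89 - 2 * 20 = 49

49


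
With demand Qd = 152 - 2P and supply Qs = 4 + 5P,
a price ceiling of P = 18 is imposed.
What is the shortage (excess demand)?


At P = 18:
Qd = 152 - 2*18 = 116
Qs = 4 + 5*18 = 94
Shortage = Qd - Qs = 116 - 94 = 22

22


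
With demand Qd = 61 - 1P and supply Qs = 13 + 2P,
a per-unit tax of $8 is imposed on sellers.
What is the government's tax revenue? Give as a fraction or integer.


With tax on sellers, new supply: Qs' = 13 + 2(P - 8)
= 2P - 3
New equilibrium quantity:
Q_new = 119/3
Tax revenue = tax * Q_new = 8 * 119/3 = 952/3

952/3


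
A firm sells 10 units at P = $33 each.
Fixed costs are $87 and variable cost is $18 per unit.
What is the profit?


Total Revenue = P * Q = 33 * 10 = $330
Total Cost = FC + VC*Q = 87 + 18*10 = $267
Profit = TR - TC = 330 - 267 = $63

$63


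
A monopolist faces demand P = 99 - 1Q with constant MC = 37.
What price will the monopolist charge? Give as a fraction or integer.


MR = 99 - 2Q
Set MR = MC: 99 - 2Q = 37
Q* = 31
Substitute into demand:
P* = 99 - 1*31 = 68

68


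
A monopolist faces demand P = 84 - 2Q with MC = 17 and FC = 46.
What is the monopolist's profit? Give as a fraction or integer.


MR = MC: 84 - 4Q = 17
Q* = 67/4
P* = 84 - 2*67/4 = 101/2
Profit = (P* - MC)*Q* - FC
= (101/2 - 17)*67/4 - 46
= 67/2*67/4 - 46
= 4489/8 - 46 = 4121/8

4121/8


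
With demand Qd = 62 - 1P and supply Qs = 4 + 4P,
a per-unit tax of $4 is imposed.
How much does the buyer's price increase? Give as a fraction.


With a per-unit tax, the buyer's price increase depends on relative slopes.
Supply slope: d = 4, Demand slope: b = 1
Buyer's price increase = d * tax / (b + d)
= 4 * 4 / (1 + 4)
= 16 / 5 = 16/5

16/5


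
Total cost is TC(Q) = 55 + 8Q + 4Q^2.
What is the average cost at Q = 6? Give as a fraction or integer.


TC(6) = 55 + 8*6 + 4*6^2
TC(6) = 55 + 48 + 144 = 247
AC = TC/Q = 247/6 = 247/6

247/6


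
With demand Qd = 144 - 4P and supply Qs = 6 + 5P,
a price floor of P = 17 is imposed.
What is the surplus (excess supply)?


At P = 17:
Qd = 144 - 4*17 = 76
Qs = 6 + 5*17 = 91
Surplus = Qs - Qd = 91 - 76 = 15

15


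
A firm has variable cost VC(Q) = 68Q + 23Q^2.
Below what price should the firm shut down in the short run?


AVC(Q) = VC(Q)/Q = 68 + 23Q
AVC is increasing in Q, so minimum AVC is at Q -> 0+.
Min AVC = 68
The firm should shut down if P < 68.

68


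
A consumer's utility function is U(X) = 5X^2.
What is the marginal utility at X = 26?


MU = dU/dX = 5*2*X^(2-1)
MU = 10*X^1
At X = 26:
MU = 10 * 26^1
MU = 10 * 26 = 260

260


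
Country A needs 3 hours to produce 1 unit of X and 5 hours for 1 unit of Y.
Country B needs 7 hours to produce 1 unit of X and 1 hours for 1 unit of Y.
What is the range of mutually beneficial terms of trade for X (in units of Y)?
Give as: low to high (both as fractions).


Opportunity cost of X for Country A = hours_X / hours_Y = 3/5 = 3/5 units of Y
Opportunity cost of X for Country B = hours_X / hours_Y = 7/1 = 7 units of Y
Terms of trade must be between the two opportunity costs.
Range: 3/5 to 7

3/5 to 7


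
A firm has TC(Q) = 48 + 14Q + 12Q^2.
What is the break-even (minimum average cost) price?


AC(Q) = 48/Q + 14 + 12Q
To minimize: dAC/dQ = -48/Q^2 + 12 = 0
Q^2 = 48/12 = 4
Q* = 2
Min AC = 48/2 + 14 + 12*2
Min AC = 24 + 14 + 24 = 62

62


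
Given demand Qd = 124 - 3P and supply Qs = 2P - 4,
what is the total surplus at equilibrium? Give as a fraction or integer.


Find equilibrium: 124 - 3P = 2P - 4
124 + 4 = 5P
P* = 128/5 = 128/5
Q* = 2*128/5 - 4 = 236/5
Inverse demand: P = 124/3 - Q/3, so P_max = 124/3
Inverse supply: P = 2 + Q/2, so P_min = 2
CS = (1/2) * 236/5 * (124/3 - 128/5) = 27848/75
PS = (1/2) * 236/5 * (128/5 - 2) = 13924/25
TS = CS + PS = 27848/75 + 13924/25 = 13924/15

13924/15


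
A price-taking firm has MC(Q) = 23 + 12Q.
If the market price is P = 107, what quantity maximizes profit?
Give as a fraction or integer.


In perfect competition, profit is maximized where P = MC.
107 = 23 + 12Q
84 = 12Q
Q* = 84/12 = 7

7


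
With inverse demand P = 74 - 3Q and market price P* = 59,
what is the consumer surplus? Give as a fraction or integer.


Maximum willingness to pay (at Q=0): P_max = 74
Quantity demanded at P* = 59:
Q* = (74 - 59)/3 = 5
CS = (1/2) * Q* * (P_max - P*)
CS = (1/2) * 5 * (74 - 59)
CS = (1/2) * 5 * 15 = 75/2

75/2


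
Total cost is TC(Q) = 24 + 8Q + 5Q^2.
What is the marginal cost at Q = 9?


MC = dTC/dQ = 8 + 2*5*Q
At Q = 9:
MC = 8 + 10*9
MC = 8 + 90 = 98

98


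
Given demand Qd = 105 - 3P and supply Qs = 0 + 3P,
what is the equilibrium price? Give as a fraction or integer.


At equilibrium, Qd = Qs.
105 - 3P = 0 + 3P
105 - 0 = 3P + 3P
105 = 6P
P* = 105/6 = 35/2

35/2


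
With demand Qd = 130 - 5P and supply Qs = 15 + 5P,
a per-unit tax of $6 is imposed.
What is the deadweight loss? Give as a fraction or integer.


Pre-tax equilibrium quantity: Q* = 145/2
Post-tax equilibrium quantity: Q_tax = 115/2
Reduction in quantity: Q* - Q_tax = 15
DWL = (1/2) * tax * (Q* - Q_tax)
DWL = (1/2) * 6 * 15 = 45

45


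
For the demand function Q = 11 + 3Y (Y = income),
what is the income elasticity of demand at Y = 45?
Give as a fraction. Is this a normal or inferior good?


dQ/dY = 3
At Y = 45: Q = 11 + 3*45 = 146
Ey = (dQ/dY)(Y/Q) = 3 * 45 / 146 = 135/146
Since Ey > 0, this is a normal good.

135/146 (normal good)


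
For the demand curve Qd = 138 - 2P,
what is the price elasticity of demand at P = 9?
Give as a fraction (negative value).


dQ/dP = -2
At P = 9: Q = 138 - 2*9 = 120
E = (dQ/dP)(P/Q) = (-2)(9/120) = -3/20

-3/20


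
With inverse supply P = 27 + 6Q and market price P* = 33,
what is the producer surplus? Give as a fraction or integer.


Minimum supply price (at Q=0): P_min = 27
Quantity supplied at P* = 33:
Q* = (33 - 27)/6 = 1
PS = (1/2) * Q* * (P* - P_min)
PS = (1/2) * 1 * (33 - 27)
PS = (1/2) * 1 * 6 = 3

3


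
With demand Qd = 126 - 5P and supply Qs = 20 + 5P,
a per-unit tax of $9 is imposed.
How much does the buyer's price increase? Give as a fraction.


With a per-unit tax, the buyer's price increase depends on relative slopes.
Supply slope: d = 5, Demand slope: b = 5
Buyer's price increase = d * tax / (b + d)
= 5 * 9 / (5 + 5)
= 45 / 10 = 9/2

9/2


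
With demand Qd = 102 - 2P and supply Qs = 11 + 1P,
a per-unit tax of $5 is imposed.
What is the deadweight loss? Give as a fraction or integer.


Pre-tax equilibrium quantity: Q* = 124/3
Post-tax equilibrium quantity: Q_tax = 38
Reduction in quantity: Q* - Q_tax = 10/3
DWL = (1/2) * tax * (Q* - Q_tax)
DWL = (1/2) * 5 * 10/3 = 25/3

25/3


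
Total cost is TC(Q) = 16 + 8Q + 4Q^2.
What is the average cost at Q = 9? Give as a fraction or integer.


TC(9) = 16 + 8*9 + 4*9^2
TC(9) = 16 + 72 + 324 = 412
AC = TC/Q = 412/9 = 412/9

412/9


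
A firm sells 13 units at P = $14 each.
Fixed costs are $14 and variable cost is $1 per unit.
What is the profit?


Total Revenue = P * Q = 14 * 13 = $182
Total Cost = FC + VC*Q = 14 + 1*13 = $27
Profit = TR - TC = 182 - 27 = $155

$155


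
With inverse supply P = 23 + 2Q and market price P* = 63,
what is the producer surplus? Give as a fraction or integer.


Minimum supply price (at Q=0): P_min = 23
Quantity supplied at P* = 63:
Q* = (63 - 23)/2 = 20
PS = (1/2) * Q* * (P* - P_min)
PS = (1/2) * 20 * (63 - 23)
PS = (1/2) * 20 * 40 = 400

400


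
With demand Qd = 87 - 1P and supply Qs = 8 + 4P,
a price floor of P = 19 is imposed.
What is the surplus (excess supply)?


At P = 19:
Qd = 87 - 1*19 = 68
Qs = 8 + 4*19 = 84
Surplus = Qs - Qd = 84 - 68 = 16

16


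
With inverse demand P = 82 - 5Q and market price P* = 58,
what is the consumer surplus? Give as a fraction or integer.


Maximum willingness to pay (at Q=0): P_max = 82
Quantity demanded at P* = 58:
Q* = (82 - 58)/5 = 24/5
CS = (1/2) * Q* * (P_max - P*)
CS = (1/2) * 24/5 * (82 - 58)
CS = (1/2) * 24/5 * 24 = 288/5

288/5


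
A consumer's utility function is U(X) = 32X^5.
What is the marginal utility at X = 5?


MU = dU/dX = 32*5*X^(5-1)
MU = 160*X^4
At X = 5:
MU = 160 * 5^4
MU = 160 * 625 = 100000

100000


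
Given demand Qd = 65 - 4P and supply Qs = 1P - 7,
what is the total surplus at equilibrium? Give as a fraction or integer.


Find equilibrium: 65 - 4P = 1P - 7
65 + 7 = 5P
P* = 72/5 = 72/5
Q* = 1*72/5 - 7 = 37/5
Inverse demand: P = 65/4 - Q/4, so P_max = 65/4
Inverse supply: P = 7 + Q/1, so P_min = 7
CS = (1/2) * 37/5 * (65/4 - 72/5) = 1369/200
PS = (1/2) * 37/5 * (72/5 - 7) = 1369/50
TS = CS + PS = 1369/200 + 1369/50 = 1369/40

1369/40


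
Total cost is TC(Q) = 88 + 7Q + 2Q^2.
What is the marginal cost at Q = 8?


MC = dTC/dQ = 7 + 2*2*Q
At Q = 8:
MC = 7 + 4*8
MC = 7 + 32 = 39

39


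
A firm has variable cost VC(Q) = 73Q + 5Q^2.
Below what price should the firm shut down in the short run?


AVC(Q) = VC(Q)/Q = 73 + 5Q
AVC is increasing in Q, so minimum AVC is at Q -> 0+.
Min AVC = 73
The firm should shut down if P < 73.

73


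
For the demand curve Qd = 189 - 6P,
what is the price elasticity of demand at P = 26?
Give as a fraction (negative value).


dQ/dP = -6
At P = 26: Q = 189 - 6*26 = 33
E = (dQ/dP)(P/Q) = (-6)(26/33) = -52/11

-52/11


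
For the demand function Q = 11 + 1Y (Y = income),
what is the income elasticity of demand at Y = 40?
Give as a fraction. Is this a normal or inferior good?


dQ/dY = 1
At Y = 40: Q = 11 + 1*40 = 51
Ey = (dQ/dY)(Y/Q) = 1 * 40 / 51 = 40/51
Since Ey > 0, this is a normal good.

40/51 (normal good)


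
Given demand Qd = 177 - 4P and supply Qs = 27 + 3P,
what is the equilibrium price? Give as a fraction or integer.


At equilibrium, Qd = Qs.
177 - 4P = 27 + 3P
177 - 27 = 4P + 3P
150 = 7P
P* = 150/7 = 150/7

150/7


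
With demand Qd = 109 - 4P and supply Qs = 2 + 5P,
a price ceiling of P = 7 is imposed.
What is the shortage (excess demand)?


At P = 7:
Qd = 109 - 4*7 = 81
Qs = 2 + 5*7 = 37
Shortage = Qd - Qs = 81 - 37 = 44

44


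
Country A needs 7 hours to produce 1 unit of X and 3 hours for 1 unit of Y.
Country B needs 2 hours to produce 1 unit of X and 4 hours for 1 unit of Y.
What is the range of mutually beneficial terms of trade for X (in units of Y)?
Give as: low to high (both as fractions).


Opportunity cost of X for Country A = hours_X / hours_Y = 7/3 = 7/3 units of Y
Opportunity cost of X for Country B = hours_X / hours_Y = 2/4 = 1/2 units of Y
Terms of trade must be between the two opportunity costs.
Range: 1/2 to 7/3

1/2 to 7/3


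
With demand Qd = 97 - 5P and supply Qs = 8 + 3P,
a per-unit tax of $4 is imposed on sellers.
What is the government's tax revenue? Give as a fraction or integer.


With tax on sellers, new supply: Qs' = 8 + 3(P - 4)
= 3P - 4
New equilibrium quantity:
Q_new = 271/8
Tax revenue = tax * Q_new = 4 * 271/8 = 271/2

271/2


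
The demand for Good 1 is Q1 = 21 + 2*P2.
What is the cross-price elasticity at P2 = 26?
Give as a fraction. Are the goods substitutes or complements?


dQ1/dP2 = 2
At P2 = 26: Q1 = 21 + 2*26 = 73
Exy = (dQ1/dP2)(P2/Q1) = 2 * 26 / 73 = 52/73
Since Exy > 0, the goods are substitutes.

52/73 (substitutes)


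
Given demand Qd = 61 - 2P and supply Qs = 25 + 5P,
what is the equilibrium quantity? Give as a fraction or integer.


First find equilibrium price:
61 - 2P = 25 + 5P
P* = 36/7 = 36/7
Then substitute into demand:
Q* = 61 - 2 * 36/7 = 355/7

355/7


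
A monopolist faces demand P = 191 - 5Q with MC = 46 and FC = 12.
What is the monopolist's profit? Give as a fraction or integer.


MR = MC: 191 - 10Q = 46
Q* = 29/2
P* = 191 - 5*29/2 = 237/2
Profit = (P* - MC)*Q* - FC
= (237/2 - 46)*29/2 - 12
= 145/2*29/2 - 12
= 4205/4 - 12 = 4157/4

4157/4


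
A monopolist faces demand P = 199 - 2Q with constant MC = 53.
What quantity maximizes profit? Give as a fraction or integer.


TR = P*Q = (199 - 2Q)Q = 199Q - 2Q^2
MR = dTR/dQ = 199 - 4Q
Set MR = MC:
199 - 4Q = 53
146 = 4Q
Q* = 146/4 = 73/2

73/2


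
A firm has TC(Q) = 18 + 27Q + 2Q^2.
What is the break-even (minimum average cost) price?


AC(Q) = 18/Q + 27 + 2Q
To minimize: dAC/dQ = -18/Q^2 + 2 = 0
Q^2 = 18/2 = 9
Q* = 3
Min AC = 18/3 + 27 + 2*3
Min AC = 6 + 27 + 6 = 39

39


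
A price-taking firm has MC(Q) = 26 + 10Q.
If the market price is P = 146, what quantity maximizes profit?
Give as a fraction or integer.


In perfect competition, profit is maximized where P = MC.
146 = 26 + 10Q
120 = 10Q
Q* = 120/10 = 12

12


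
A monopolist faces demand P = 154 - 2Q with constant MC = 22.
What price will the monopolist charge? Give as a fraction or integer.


MR = 154 - 4Q
Set MR = MC: 154 - 4Q = 22
Q* = 33
Substitute into demand:
P* = 154 - 2*33 = 88

88


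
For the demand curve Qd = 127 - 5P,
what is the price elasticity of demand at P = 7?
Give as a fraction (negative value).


dQ/dP = -5
At P = 7: Q = 127 - 5*7 = 92
E = (dQ/dP)(P/Q) = (-5)(7/92) = -35/92

-35/92


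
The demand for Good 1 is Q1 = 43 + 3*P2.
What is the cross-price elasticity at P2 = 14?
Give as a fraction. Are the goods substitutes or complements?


dQ1/dP2 = 3
At P2 = 14: Q1 = 43 + 3*14 = 85
Exy = (dQ1/dP2)(P2/Q1) = 3 * 14 / 85 = 42/85
Since Exy > 0, the goods are substitutes.

42/85 (substitutes)


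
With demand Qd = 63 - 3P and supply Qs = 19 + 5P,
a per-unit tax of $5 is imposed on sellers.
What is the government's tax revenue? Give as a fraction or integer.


With tax on sellers, new supply: Qs' = 19 + 5(P - 5)
= 5P - 6
New equilibrium quantity:
Q_new = 297/8
Tax revenue = tax * Q_new = 5 * 297/8 = 1485/8

1485/8


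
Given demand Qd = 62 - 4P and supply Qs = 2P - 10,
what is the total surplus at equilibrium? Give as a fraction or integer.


Find equilibrium: 62 - 4P = 2P - 10
62 + 10 = 6P
P* = 72/6 = 12
Q* = 2*12 - 10 = 14
Inverse demand: P = 31/2 - Q/4, so P_max = 31/2
Inverse supply: P = 5 + Q/2, so P_min = 5
CS = (1/2) * 14 * (31/2 - 12) = 49/2
PS = (1/2) * 14 * (12 - 5) = 49
TS = CS + PS = 49/2 + 49 = 147/2

147/2


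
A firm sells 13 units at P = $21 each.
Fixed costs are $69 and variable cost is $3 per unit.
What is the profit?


Total Revenue = P * Q = 21 * 13 = $273
Total Cost = FC + VC*Q = 69 + 3*13 = $108
Profit = TR - TC = 273 - 108 = $165

$165


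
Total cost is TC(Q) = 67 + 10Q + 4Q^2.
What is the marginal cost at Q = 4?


MC = dTC/dQ = 10 + 2*4*Q
At Q = 4:
MC = 10 + 8*4
MC = 10 + 32 = 42

42


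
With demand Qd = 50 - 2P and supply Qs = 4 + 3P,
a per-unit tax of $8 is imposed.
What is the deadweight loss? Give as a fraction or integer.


Pre-tax equilibrium quantity: Q* = 158/5
Post-tax equilibrium quantity: Q_tax = 22
Reduction in quantity: Q* - Q_tax = 48/5
DWL = (1/2) * tax * (Q* - Q_tax)
DWL = (1/2) * 8 * 48/5 = 192/5

192/5


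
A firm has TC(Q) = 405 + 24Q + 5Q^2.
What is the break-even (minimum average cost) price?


AC(Q) = 405/Q + 24 + 5Q
To minimize: dAC/dQ = -405/Q^2 + 5 = 0
Q^2 = 405/5 = 81
Q* = 9
Min AC = 405/9 + 24 + 5*9
Min AC = 45 + 24 + 45 = 114

114


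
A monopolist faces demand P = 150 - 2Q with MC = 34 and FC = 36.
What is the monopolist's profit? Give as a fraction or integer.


MR = MC: 150 - 4Q = 34
Q* = 29
P* = 150 - 2*29 = 92
Profit = (P* - MC)*Q* - FC
= (92 - 34)*29 - 36
= 58*29 - 36
= 1682 - 36 = 1646

1646


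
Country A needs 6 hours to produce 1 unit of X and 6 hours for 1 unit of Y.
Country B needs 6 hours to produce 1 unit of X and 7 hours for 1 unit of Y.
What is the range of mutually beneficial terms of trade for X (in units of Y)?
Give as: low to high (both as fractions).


Opportunity cost of X for Country A = hours_X / hours_Y = 6/6 = 1 units of Y
Opportunity cost of X for Country B = hours_X / hours_Y = 6/7 = 6/7 units of Y
Terms of trade must be between the two opportunity costs.
Range: 6/7 to 1

6/7 to 1


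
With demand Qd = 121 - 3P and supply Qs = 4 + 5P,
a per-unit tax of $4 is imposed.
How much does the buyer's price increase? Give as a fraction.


With a per-unit tax, the buyer's price increase depends on relative slopes.
Supply slope: d = 5, Demand slope: b = 3
Buyer's price increase = d * tax / (b + d)
= 5 * 4 / (3 + 5)
= 20 / 8 = 5/2

5/2


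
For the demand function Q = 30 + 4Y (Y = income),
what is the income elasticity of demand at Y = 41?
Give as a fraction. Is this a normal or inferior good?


dQ/dY = 4
At Y = 41: Q = 30 + 4*41 = 194
Ey = (dQ/dY)(Y/Q) = 4 * 41 / 194 = 82/97
Since Ey > 0, this is a normal good.

82/97 (normal good)


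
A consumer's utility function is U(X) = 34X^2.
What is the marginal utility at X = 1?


MU = dU/dX = 34*2*X^(2-1)
MU = 68*X^1
At X = 1:
MU = 68 * 1^1
MU = 68 * 1 = 68

68


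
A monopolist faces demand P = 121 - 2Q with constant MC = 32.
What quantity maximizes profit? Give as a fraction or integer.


TR = P*Q = (121 - 2Q)Q = 121Q - 2Q^2
MR = dTR/dQ = 121 - 4Q
Set MR = MC:
121 - 4Q = 32
89 = 4Q
Q* = 89/4 = 89/4

89/4


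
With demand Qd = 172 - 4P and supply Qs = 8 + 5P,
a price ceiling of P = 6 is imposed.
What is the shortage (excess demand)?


At P = 6:
Qd = 172 - 4*6 = 148
Qs = 8 + 5*6 = 38
Shortage = Qd - Qs = 148 - 38 = 110

110
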